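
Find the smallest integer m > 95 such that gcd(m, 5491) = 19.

Multiples of 19 above 95: 19·6, 19·7, … . Need the cofactor coprime to 5491/19 = 289.
Checking s = 6, 7, … the first with gcd(s, 289) = 1 is s = 6, giving 114.

114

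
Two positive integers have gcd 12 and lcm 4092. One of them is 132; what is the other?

u·v = gcd·lcm = 12·4092 = 49104, so v = 49104/132 = 372.

372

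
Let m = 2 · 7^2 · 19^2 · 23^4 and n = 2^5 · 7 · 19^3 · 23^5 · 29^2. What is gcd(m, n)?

1414316414

min exponent per shared prime: 2 · 7 · 19^2 · 23^4 = 1414316414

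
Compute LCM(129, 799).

129 = 3 · 43; 799 = 17 · 47
max exponents: 3 · 17 · 43 · 47 = 103071

103071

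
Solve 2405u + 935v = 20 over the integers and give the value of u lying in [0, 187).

28

Reduce mod 935: 2405u ≡ 20 (mod 935). With g = gcd(2405, 935) = 5 dividing 20, divide through: 481u ≡ 4 (mod 187).
Since gcd(481, 187) = 1, u ≡ 4·(481)⁻¹ ≡ 28 (mod 187). Smallest non-negative: 28.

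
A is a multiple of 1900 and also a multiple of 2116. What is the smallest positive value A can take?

1900 = 2² · 5² · 19; 2116 = 2² · 23²
max exponents: 2² · 5² · 19 · 23² = 1005100

1005100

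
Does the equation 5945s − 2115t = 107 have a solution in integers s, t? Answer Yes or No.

No

By Bézout, 5945s − 2115t = 107 has integer solutions iff gcd(5945, 2115) | 107.
Euclid: 5945 = 2·2115 + 1715; 2115 = 1·1715 + 400; 1715 = 4·400 + 115; 400 = 3·115 + 55; 115 = 2·55 + 5; 55 = 11·5 + 0. gcd = 5; 107 mod 5 = 2. No.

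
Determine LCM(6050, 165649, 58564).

2004352900

6050 = 2 · 5² · 11²; 165649 = 11² · 37²; 58564 = 2² · 11⁴
lcm takes max exponent of each prime: 2² · 5² · 11⁴ · 37² = 2004352900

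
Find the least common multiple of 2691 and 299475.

89543025

gcd first: 299475 = 111·2691 + 774; 2691 = 3·774 + 369; 774 = 2·369 + 36; 369 = 10·36 + 9; 36 = 4·9 + 0 → gcd = 9
lcm = 2691·299475/gcd = 805887225/9 = 89543025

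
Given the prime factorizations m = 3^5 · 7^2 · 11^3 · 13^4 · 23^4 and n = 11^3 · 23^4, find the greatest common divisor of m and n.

372468371

min exponent per shared prime: 11^3 · 23^4 = 372468371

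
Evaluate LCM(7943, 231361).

7943 = 13² · 47; 231361 = 13² · 37²
max exponents: 13² · 37² · 47 = 10873967

10873967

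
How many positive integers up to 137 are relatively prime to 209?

118

209 = 11·19. Inclusion–exclusion on these primes:
137 − ⌊137/11⌋ − ⌊137/19⌋ + ⌊137/209⌋ = 118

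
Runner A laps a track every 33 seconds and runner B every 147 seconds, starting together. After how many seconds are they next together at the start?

gcd first: 147 = 4·33 + 15; 33 = 2·15 + 3; 15 = 5·3 + 0 → gcd = 3
lcm = 33·147/gcd = 4851/3 = 1617

1617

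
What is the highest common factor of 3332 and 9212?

3332 = 2² · 7² · 17
9212 = 2² · 7² · 47
Common: 2² · 7² = 196

196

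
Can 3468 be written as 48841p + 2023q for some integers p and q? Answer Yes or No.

Yes

By Bézout, 48841p + 2023q = 3468 has integer solutions iff gcd(48841, 2023) | 3468.
Euclid: 48841 = 24·2023 + 289; 2023 = 7·289 + 0. gcd = 289; 3468 mod 289 = 0. Yes.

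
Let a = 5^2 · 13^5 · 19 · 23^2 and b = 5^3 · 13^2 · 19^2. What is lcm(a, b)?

8863181614625

max exponent per prime: 5^3 · 13^5 · 19^2 · 23^2 = 8863181614625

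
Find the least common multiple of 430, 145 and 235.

430 = 2 · 5 · 43; 145 = 5 · 29; 235 = 5 · 47
lcm takes max exponent of each prime: 2 · 5 · 29 · 43 · 47 = 586090

586090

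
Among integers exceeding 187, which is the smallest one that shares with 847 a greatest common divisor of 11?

198

gcd(x, 847) = 11 forces 11 | x; write x = 11s. Then gcd(11s, 11·77) = 11·gcd(s, 77), so need gcd(s, 77) = 1.
11s > 187 gives s ≥ 18. The least s ≥ 18 coprime to 77 is 18, so x = 11·18 = 198.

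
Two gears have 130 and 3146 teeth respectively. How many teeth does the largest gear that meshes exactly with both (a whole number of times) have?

Euclid: 3146 = 24·130 + 26; 130 = 5·26 + 0. Last nonzero remainder: 26.

26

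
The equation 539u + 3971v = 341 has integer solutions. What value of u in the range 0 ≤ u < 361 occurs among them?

Euclid: 3971 = 7·539 + 198; 539 = 2·198 + 143; 198 = 1·143 + 55; 143 = 2·55 + 33; 55 = 1·33 + 22; 33 = 1·22 + 11; 22 = 2·11 + 0 → gcd = 11; 341 = 11·31.
Back-substitution yields 539·(140) + 3971·(-19) = 11, so one solution is u = 140·31 = 4340, v = -19·31 = -589.
Solutions in u differ by 3971/11 = 361; the one in [0, 361) is 4340 mod 361 = 8.

8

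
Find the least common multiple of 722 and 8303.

722 = 2 · 19²; 8303 = 19² · 23
max exponents: 2 · 19² · 23 = 16606

16606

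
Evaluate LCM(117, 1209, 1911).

177723

lcm(117, 1209) = 117·1209/gcd = 141453/39 = 3627
lcm(3627, 1911) = 3627·1911/gcd = 6931197/39 = 177723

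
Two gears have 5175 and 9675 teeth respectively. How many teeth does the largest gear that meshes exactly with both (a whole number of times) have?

225

Euclid: 9675 = 1·5175 + 4500; 5175 = 1·4500 + 675; 4500 = 6·675 + 450; 675 = 1·450 + 225; 450 = 2·225 + 0. Last nonzero remainder: 225.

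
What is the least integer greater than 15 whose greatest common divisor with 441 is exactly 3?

Multiples of 3 above 15: 3·6, 3·7, … . Need the cofactor coprime to 441/3 = 147.
Checking s = 6, 7, … the first with gcd(s, 147) = 1 is s = 8, giving 24.

24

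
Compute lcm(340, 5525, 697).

340 = 2² · 5 · 17; 5525 = 5² · 13 · 17; 697 = 17 · 41
lcm takes max exponent of each prime: 2² · 5² · 13 · 17 · 41 = 906100

906100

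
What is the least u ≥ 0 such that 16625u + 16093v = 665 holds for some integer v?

92

Reduce mod 16093: 16625u ≡ 665 (mod 16093). With g = gcd(16625, 16093) = 133 dividing 665, divide through: 125u ≡ 5 (mod 121).
Since gcd(125, 121) = 1, u ≡ 5·(125)⁻¹ ≡ 92 (mod 121). Smallest non-negative: 92.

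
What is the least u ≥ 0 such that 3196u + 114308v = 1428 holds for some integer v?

Reduce mod 114308: 3196u ≡ 1428 (mod 114308). With g = gcd(3196, 114308) = 68 dividing 1428, divide through: 47u ≡ 21 (mod 1681).
Since gcd(47, 1681) = 1, u ≡ 21·(47)⁻¹ ≡ 680 (mod 1681). Smallest non-negative: 680.

680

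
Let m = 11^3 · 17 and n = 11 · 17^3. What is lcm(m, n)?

6539203

max exponent per prime: 11^3 · 17^3 = 6539203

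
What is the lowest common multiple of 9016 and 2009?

369656

gcd first: 9016 = 4·2009 + 980; 2009 = 2·980 + 49; 980 = 20·49 + 0 → gcd = 49
lcm = 9016·2009/gcd = 18113144/49 = 369656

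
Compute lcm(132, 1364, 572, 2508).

lcm(132, 1364) = 132·1364/gcd = 180048/44 = 4092
lcm(4092, 572) = 4092·572/gcd = 2340624/44 = 53196
lcm(53196, 2508) = 53196·2508/gcd = 133415568/132 = 1010724

1010724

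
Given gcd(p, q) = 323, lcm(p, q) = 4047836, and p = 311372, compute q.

4199

p·q = gcd·lcm = 323·4047836 = 1307451028, so q = 1307451028/311372 = 4199.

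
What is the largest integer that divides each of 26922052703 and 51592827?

Euclid: 26922052703 = 521·51592827 + 42189836; 51592827 = 1·42189836 + 9402991; 42189836 = 4·9402991 + 4577872; 9402991 = 2·4577872 + 247247; 4577872 = 18·247247 + 127426; 247247 = 1·127426 + 119821; 127426 = 1·119821 + 7605; 119821 = 15·7605 + 5746; 7605 = 1·5746 + 1859; 5746 = 3·1859 + 169; 1859 = 11·169 + 0. Last nonzero remainder: 169.

169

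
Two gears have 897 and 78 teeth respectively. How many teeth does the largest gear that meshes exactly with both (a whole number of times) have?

897 = 3 · 13 · 23
78 = 2 · 3 · 13
Common: 3 · 13 = 39

39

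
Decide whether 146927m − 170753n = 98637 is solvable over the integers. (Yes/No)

gcd(146927, 170753): 170753 = 1·146927 + 23826; 146927 = 6·23826 + 3971; 23826 = 6·3971 + 0 → 3971
3971 does not divide 98637, so a solution does not exist.

No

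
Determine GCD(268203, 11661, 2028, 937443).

gcd(268203, 11661): 268203 = 23·11661 + 0 → 11661
gcd(11661, 2028): 11661 = 5·2028 + 1521; 2028 = 1·1521 + 507; 1521 = 3·507 + 0 → 507
gcd(507, 937443): 937443 = 1849·507 + 0 → 507

507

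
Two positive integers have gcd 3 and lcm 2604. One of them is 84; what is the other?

Using ab = gcd(a,b)·lcm(a,b) = 3·2604 = 7812, we get b = 7812/84 = 93.

93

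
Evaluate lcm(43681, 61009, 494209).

10106079841

lcm(43681, 61009) = 43681·61009/gcd = 2664934129/361 = 7382089
lcm(7382089, 494209) = 7382089·494209/gcd = 3648294822601/361 = 10106079841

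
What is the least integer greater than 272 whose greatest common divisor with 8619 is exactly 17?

8619 = 17·507. Any x with gcd(x, 8619) = 17 is a multiple of 17, say 17s, with s coprime to 507.
Need s > 272/17, so s ≥ 17. First s ≥ 17 with gcd(s, 507) = 1 is s = 17. Thus x = 17·17 = 289.

289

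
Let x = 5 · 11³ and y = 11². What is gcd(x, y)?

min exponent per shared prime: 11² = 121

121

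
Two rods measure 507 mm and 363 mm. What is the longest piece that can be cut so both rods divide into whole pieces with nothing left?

3

Euclid: 507 = 1·363 + 144; 363 = 2·144 + 75; 144 = 1·75 + 69; 75 = 1·69 + 6; 69 = 11·6 + 3; 6 = 2·3 + 0. Last nonzero remainder: 3.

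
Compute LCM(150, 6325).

gcd first: 6325 = 42·150 + 25; 150 = 6·25 + 0 → gcd = 25
lcm = 150·6325/gcd = 948750/25 = 37950

37950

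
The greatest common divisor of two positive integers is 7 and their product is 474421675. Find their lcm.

gcd·lcm = product, so lcm = 474421675/7 = 67774525.

67774525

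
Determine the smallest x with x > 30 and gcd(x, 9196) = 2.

Multiples of 2 above 30: 2·16, 2·17, … . Need the cofactor coprime to 9196/2 = 4598.
Checking s = 16, 17, … the first with gcd(s, 4598) = 1 is s = 17, giving 34.

34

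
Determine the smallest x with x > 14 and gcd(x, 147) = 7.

28

gcd(x, 147) = 7 forces 7 | x; write x = 7s. Then gcd(7s, 7·21) = 7·gcd(s, 21), so need gcd(s, 21) = 1.
7s > 14 gives s ≥ 3. The least s ≥ 3 coprime to 21 is 4, so x = 7·4 = 28.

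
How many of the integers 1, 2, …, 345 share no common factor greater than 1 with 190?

190 = 2·5·19. Inclusion–exclusion on these primes:
345 − ⌊345/2⌋ − ⌊345/5⌋ − ⌊345/19⌋ + ⌊345/10⌋ + ⌊345/38⌋ + ⌊345/95⌋ − ⌊345/190⌋ = 131

131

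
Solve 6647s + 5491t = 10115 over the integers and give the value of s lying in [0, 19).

4

gcd(6647, 5491) = 289 (Euclid: 6647 = 1·5491 + 1156; 5491 = 4·1156 + 867; 1156 = 1·867 + 289; 867 = 3·289 + 0), and 289 | 10115.
Extended Euclid: 6647·(5) + 5491·(-6) = 289. Scale by 35: s₀ = 175.
General solution s = s₀ + 19k; reducing mod 19 gives s = 4 (and t = -3).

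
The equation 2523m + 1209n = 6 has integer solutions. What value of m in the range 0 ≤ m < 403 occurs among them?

357

Reduce mod 1209: 2523m ≡ 6 (mod 1209). With g = gcd(2523, 1209) = 3 dividing 6, divide through: 841m ≡ 2 (mod 403).
Since gcd(841, 403) = 1, m ≡ 2·(841)⁻¹ ≡ 357 (mod 403). Smallest non-negative: 357.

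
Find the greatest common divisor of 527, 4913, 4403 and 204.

17

gcd(527, 4913): 4913 = 9·527 + 170; 527 = 3·170 + 17; 170 = 10·17 + 0 → 17
gcd(17, 4403): 4403 = 259·17 + 0 → 17
gcd(17, 204): 204 = 12·17 + 0 → 17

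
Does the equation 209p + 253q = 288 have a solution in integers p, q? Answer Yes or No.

No

gcd(209, 253): 253 = 1·209 + 44; 209 = 4·44 + 33; 44 = 1·33 + 11; 33 = 3·11 + 0 → 11
11 does not divide 288, so a solution does not exist.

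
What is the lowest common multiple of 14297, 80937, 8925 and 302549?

211996137246075

lcm(14297, 80937) = 14297·80937/gcd = 1157156289/17 = 68068017
lcm(68068017, 8925) = 68068017·8925/gcd = 607507051725/51 = 11911902975
lcm(11911902975, 302549) = 11911902975·302549/gcd = 3603934333183275/17 = 211996137246075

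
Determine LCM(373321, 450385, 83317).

lcm(373321, 450385) = 373321·450385/gcd = 168138178585/169 = 994900465
lcm(994900465, 83317) = 994900465·83317/gcd = 82892122042405/169 = 490485929245

490485929245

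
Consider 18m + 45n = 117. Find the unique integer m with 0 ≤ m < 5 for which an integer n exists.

4

Euclid: 45 = 2·18 + 9; 18 = 2·9 + 0 → gcd = 9; 117 = 9·13.
Back-substitution yields 18·(-2) + 45·(1) = 9, so one solution is m = -2·13 = -26, n = 1·13 = 13.
Solutions in m differ by 45/9 = 5; the one in [0, 5) is -26 mod 5 = 4.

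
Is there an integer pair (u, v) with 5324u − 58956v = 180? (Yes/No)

By Bézout, 5324u − 58956v = 180 has integer solutions iff gcd(5324, 58956) | 180.
Euclid: 58956 = 11·5324 + 392; 5324 = 13·392 + 228; 392 = 1·228 + 164; 228 = 1·164 + 64; 164 = 2·64 + 36; 64 = 1·36 + 28; 36 = 1·28 + 8; 28 = 3·8 + 4; 8 = 2·4 + 0. gcd = 4; 180 mod 4 = 0. Yes.

Yes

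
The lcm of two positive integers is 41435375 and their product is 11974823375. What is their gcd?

289

From gcd × lcm = mn: gcd = 11974823375 / 41435375 = 289.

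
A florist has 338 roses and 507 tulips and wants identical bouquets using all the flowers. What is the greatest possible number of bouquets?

338 = 2 · 13²
507 = 3 · 13²
Common: 13² = 169

169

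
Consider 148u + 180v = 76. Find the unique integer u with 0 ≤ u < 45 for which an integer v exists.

37

Euclid: 180 = 1·148 + 32; 148 = 4·32 + 20; 32 = 1·20 + 12; 20 = 1·12 + 8; 12 = 1·8 + 4; 8 = 2·4 + 0 → gcd = 4; 76 = 4·19.
Back-substitution yields 148·(-17) + 180·(14) = 4, so one solution is u = -17·19 = -323, v = 14·19 = 266.
Solutions in u differ by 180/4 = 45; the one in [0, 45) is -323 mod 45 = 37.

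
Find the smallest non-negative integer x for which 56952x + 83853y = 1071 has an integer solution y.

Euclid: 83853 = 1·56952 + 26901; 56952 = 2·26901 + 3150; 26901 = 8·3150 + 1701; 3150 = 1·1701 + 1449; 1701 = 1·1449 + 252; 1449 = 5·252 + 189; 252 = 1·189 + 63; 189 = 3·63 + 0 → gcd = 63; 1071 = 63·17.
Back-substitution yields 56952·(-346) + 83853·(235) = 63, so one solution is x = -346·17 = -5882, y = 235·17 = 3995.
Solutions in x differ by 83853/63 = 1331; the one in [0, 1331) is -5882 mod 1331 = 773.

773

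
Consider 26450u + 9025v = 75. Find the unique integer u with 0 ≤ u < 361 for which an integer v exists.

Euclid: 26450 = 2·9025 + 8400; 9025 = 1·8400 + 625; 8400 = 13·625 + 275; 625 = 2·275 + 75; 275 = 3·75 + 50; 75 = 1·50 + 25; 50 = 2·25 + 0 → gcd = 25; 75 = 25·3.
Back-substitution yields 26450·(-130) + 9025·(381) = 25, so one solution is u = -130·3 = -390, v = 381·3 = 1143.
Solutions in u differ by 9025/25 = 361; the one in [0, 361) is -390 mod 361 = 332.

332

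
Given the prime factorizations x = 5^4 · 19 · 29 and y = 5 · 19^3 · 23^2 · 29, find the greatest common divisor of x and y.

min exponent per shared prime: 5 · 19 · 29 = 2755

2755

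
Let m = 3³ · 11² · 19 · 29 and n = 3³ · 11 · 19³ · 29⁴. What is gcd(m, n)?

min exponent per shared prime: 3³ · 11 · 19 · 29 = 163647

163647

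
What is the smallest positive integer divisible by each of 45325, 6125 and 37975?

lcm(45325, 6125) = 45325·6125/gcd = 277615625/1225 = 226625
lcm(226625, 37975) = 226625·37975/gcd = 8606084375/1225 = 7025375

7025375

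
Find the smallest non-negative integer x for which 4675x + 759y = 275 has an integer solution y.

65

gcd(4675, 759) = 11 (Euclid: 4675 = 6·759 + 121; 759 = 6·121 + 33; 121 = 3·33 + 22; 33 = 1·22 + 11; 22 = 2·11 + 0), and 11 | 275.
Extended Euclid: 4675·(-25) + 759·(154) = 11. Scale by 25: x₀ = -625.
General solution x = x₀ + 69t; reducing mod 69 gives x = 65 (and y = -400).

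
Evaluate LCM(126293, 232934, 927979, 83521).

382433137606

lcm(126293, 232934) = 126293·232934/gcd = 29417933662/289 = 101792158
lcm(101792158, 927979) = 101792158·927979/gcd = 94460984988682/71383 = 1323298054
lcm(1323298054, 83521) = 1323298054·83521/gcd = 110523176768134/289 = 382433137606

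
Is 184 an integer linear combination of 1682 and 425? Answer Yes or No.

By Bézout, 1682m + 425n = 184 has integer solutions iff gcd(1682, 425) | 184.
Euclid: 1682 = 3·425 + 407; 425 = 1·407 + 18; 407 = 22·18 + 11; 18 = 1·11 + 7; 11 = 1·7 + 4; 7 = 1·4 + 3; 4 = 1·3 + 1; 3 = 3·1 + 0. gcd = 1; 184 mod 1 = 0. Yes.

Yes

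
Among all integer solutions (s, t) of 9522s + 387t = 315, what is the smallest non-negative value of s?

3

gcd(9522, 387) = 9 (Euclid: 9522 = 24·387 + 234; 387 = 1·234 + 153; 234 = 1·153 + 81; 153 = 1·81 + 72; 81 = 1·72 + 9; 72 = 8·9 + 0), and 9 | 315.
Extended Euclid: 9522·(5) + 387·(-123) = 9. Scale by 35: s₀ = 175.
General solution s = s₀ + 43k; reducing mod 43 gives s = 3 (and t = -73).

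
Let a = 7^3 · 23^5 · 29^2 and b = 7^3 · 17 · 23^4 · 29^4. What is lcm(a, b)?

26544479454136273

max exponent per prime: 7^3 · 17 · 23^5 · 29^4 = 26544479454136273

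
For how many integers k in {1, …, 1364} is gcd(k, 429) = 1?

763

Prime factors of 429: 3, 11, 13. Count integers ≤ 1364 divisible by none of them.
By inclusion–exclusion: 1364 − ⌊1364/3⌋ − ⌊1364/11⌋ − ⌊1364/13⌋ + ⌊1364/33⌋ + ⌊1364/39⌋ + ⌊1364/143⌋ − ⌊1364/429⌋ = 763.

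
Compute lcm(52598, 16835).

gcd first: 52598 = 3·16835 + 2093; 16835 = 8·2093 + 91; 2093 = 23·91 + 0 → gcd = 91
lcm = 52598·16835/gcd = 885487330/91 = 9730630

9730630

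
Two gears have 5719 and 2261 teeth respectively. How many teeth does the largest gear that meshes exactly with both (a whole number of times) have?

Euclid: 5719 = 2·2261 + 1197; 2261 = 1·1197 + 1064; 1197 = 1·1064 + 133; 1064 = 8·133 + 0. Last nonzero remainder: 133.

133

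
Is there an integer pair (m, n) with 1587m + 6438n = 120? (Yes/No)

Yes

By Bézout, 1587m + 6438n = 120 has integer solutions iff gcd(1587, 6438) | 120.
Euclid: 6438 = 4·1587 + 90; 1587 = 17·90 + 57; 90 = 1·57 + 33; 57 = 1·33 + 24; 33 = 1·24 + 9; 24 = 2·9 + 6; 9 = 1·6 + 3; 6 = 2·3 + 0. gcd = 3; 120 mod 3 = 0. Yes.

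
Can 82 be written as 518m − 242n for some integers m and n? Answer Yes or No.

Yes

gcd(518, 242): 518 = 2·242 + 34; 242 = 7·34 + 4; 34 = 8·4 + 2; 4 = 2·2 + 0 → 2
2 divides 82, so a solution exists.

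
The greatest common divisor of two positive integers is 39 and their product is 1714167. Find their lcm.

43953

gcd·lcm = product, so lcm = 1714167/39 = 43953.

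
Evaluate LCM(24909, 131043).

3013989

gcd first: 131043 = 5·24909 + 6498; 24909 = 3·6498 + 5415; 6498 = 1·5415 + 1083; 5415 = 5·1083 + 0 → gcd = 1083
lcm = 24909·131043/gcd = 3264150087/1083 = 3013989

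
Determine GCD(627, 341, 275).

11

gcd(627, 341): 627 = 1·341 + 286; 341 = 1·286 + 55; 286 = 5·55 + 11; 55 = 5·11 + 0 → 11
gcd(11, 275): 275 = 25·11 + 0 → 11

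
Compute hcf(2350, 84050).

50

2350 = 2 · 5² · 47
84050 = 2 · 5² · 41²
Common: 2 · 5² = 50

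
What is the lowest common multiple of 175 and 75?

gcd first: 175 = 2·75 + 25; 75 = 3·25 + 0 → gcd = 25
lcm = 175·75/gcd = 13125/25 = 525

525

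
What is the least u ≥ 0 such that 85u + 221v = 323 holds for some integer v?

Euclid: 221 = 2·85 + 51; 85 = 1·51 + 34; 51 = 1·34 + 17; 34 = 2·17 + 0 → gcd = 17; 323 = 17·19.
Back-substitution yields 85·(-5) + 221·(2) = 17, so one solution is u = -5·19 = -95, v = 2·19 = 38.
Solutions in u differ by 221/17 = 13; the one in [0, 13) is -95 mod 13 = 9.

9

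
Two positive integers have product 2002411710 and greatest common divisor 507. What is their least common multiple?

Since gcd(p,q)·lcm(p,q) = pq, lcm = 2002411710/507 = 3949530.

3949530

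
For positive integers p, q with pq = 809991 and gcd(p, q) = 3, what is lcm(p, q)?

gcd·lcm = product, so lcm = 809991/3 = 269997.

269997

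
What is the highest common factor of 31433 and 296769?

Euclid: 296769 = 9·31433 + 13872; 31433 = 2·13872 + 3689; 13872 = 3·3689 + 2805; 3689 = 1·2805 + 884; 2805 = 3·884 + 153; 884 = 5·153 + 119; 153 = 1·119 + 34; 119 = 3·34 + 17; 34 = 2·17 + 0. Last nonzero remainder: 17.

17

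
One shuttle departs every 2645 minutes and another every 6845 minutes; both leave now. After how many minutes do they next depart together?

2645 = 5 · 23²; 6845 = 5 · 37²
max exponents: 5 · 23² · 37² = 3621005

3621005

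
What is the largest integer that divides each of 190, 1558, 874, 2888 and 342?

38

190 = 2 · 5 · 19; 1558 = 2 · 19 · 41; 874 = 2 · 19 · 23; 2888 = 2³ · 19²; 342 = 2 · 3² · 19
gcd takes min exponent of each prime: 2 · 19 = 38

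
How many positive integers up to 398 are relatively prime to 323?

356

323 = 17·19. Inclusion–exclusion on these primes:
398 − ⌊398/17⌋ − ⌊398/19⌋ + ⌊398/323⌋ = 356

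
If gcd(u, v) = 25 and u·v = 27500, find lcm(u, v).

1100

gcd·lcm = product, so lcm = 27500/25 = 1100.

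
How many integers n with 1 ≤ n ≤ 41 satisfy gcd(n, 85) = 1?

85 = 5·17. Inclusion–exclusion on these primes:
41 − ⌊41/5⌋ − ⌊41/17⌋ + ⌊41/85⌋ = 31

31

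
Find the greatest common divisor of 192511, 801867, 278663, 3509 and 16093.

gcd(192511, 801867): 801867 = 4·192511 + 31823; 192511 = 6·31823 + 1573; 31823 = 20·1573 + 363; 1573 = 4·363 + 121; 363 = 3·121 + 0 → 121
gcd(121, 278663): 278663 = 2303·121 + 0 → 121
gcd(121, 3509): 3509 = 29·121 + 0 → 121
gcd(121, 16093): 16093 = 133·121 + 0 → 121

121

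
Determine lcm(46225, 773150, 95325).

5450890736550

lcm(46225, 773150) = 46225·773150/gcd = 35738858750/25 = 1429554350
lcm(1429554350, 95325) = 1429554350·95325/gcd = 136272268413750/25 = 5450890736550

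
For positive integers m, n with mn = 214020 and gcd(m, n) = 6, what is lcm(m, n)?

35670

gcd·lcm = product, so lcm = 214020/6 = 35670.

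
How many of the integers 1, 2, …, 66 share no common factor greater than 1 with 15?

Prime factors of 15: 3, 5. Count integers ≤ 66 divisible by none of them.
By inclusion–exclusion: 66 − ⌊66/3⌋ − ⌊66/5⌋ + ⌊66/15⌋ = 35.

35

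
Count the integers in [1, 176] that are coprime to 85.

133

Prime factors of 85: 5, 17. Count integers ≤ 176 divisible by none of them.
By inclusion–exclusion: 176 − ⌊176/5⌋ − ⌊176/17⌋ + ⌊176/85⌋ = 133.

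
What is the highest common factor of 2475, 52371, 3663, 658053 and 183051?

2475 = 3² · 5² · 11; 52371 = 3² · 11 · 23²; 3663 = 3² · 11 · 37; 658053 = 3² · 11 · 17² · 23; 183051 = 3² · 11 · 43²
gcd takes min exponent of each prime: 3² · 11 = 99

99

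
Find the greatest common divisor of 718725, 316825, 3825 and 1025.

gcd(718725, 316825): 718725 = 2·316825 + 85075; 316825 = 3·85075 + 61600; 85075 = 1·61600 + 23475; 61600 = 2·23475 + 14650; 23475 = 1·14650 + 8825; 14650 = 1·8825 + 5825; 8825 = 1·5825 + 3000; 5825 = 1·3000 + 2825; 3000 = 1·2825 + 175; 2825 = 16·175 + 25; 175 = 7·25 + 0 → 25
gcd(25, 3825): 3825 = 153·25 + 0 → 25
gcd(25, 1025): 1025 = 41·25 + 0 → 25

25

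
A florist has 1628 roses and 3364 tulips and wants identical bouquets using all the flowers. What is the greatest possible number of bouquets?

4

Euclid: 3364 = 2·1628 + 108; 1628 = 15·108 + 8; 108 = 13·8 + 4; 8 = 2·4 + 0. Last nonzero remainder: 4.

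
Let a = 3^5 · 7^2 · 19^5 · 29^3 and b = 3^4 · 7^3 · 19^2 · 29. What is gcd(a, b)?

41551461

min exponent per shared prime: 3^4 · 7^2 · 19^2 · 29 = 41551461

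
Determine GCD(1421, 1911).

49

1421 = 7² · 29
1911 = 3 · 7² · 13
Common: 7² = 49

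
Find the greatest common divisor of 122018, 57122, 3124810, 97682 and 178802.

gcd(122018, 57122): 122018 = 2·57122 + 7774; 57122 = 7·7774 + 2704; 7774 = 2·2704 + 2366; 2704 = 1·2366 + 338; 2366 = 7·338 + 0 → 338
gcd(338, 3124810): 3124810 = 9245·338 + 0 → 338
gcd(338, 97682): 97682 = 289·338 + 0 → 338
gcd(338, 178802): 178802 = 529·338 + 0 → 338

338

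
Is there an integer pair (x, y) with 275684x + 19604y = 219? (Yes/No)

By Bézout, 275684x + 19604y = 219 has integer solutions iff gcd(275684, 19604) | 219.
Euclid: 275684 = 14·19604 + 1228; 19604 = 15·1228 + 1184; 1228 = 1·1184 + 44; 1184 = 26·44 + 40; 44 = 1·40 + 4; 40 = 10·4 + 0. gcd = 4; 219 mod 4 = 3. No.

No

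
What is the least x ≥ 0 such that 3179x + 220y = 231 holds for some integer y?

gcd(3179, 220) = 11 (Euclid: 3179 = 14·220 + 99; 220 = 2·99 + 22; 99 = 4·22 + 11; 22 = 2·11 + 0), and 11 | 231.
Extended Euclid: 3179·(9) + 220·(-130) = 11. Scale by 21: x₀ = 189.
General solution x = x₀ + 20t; reducing mod 20 gives x = 9 (and y = -129).

9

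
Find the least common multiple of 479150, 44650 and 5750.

lcm(479150, 44650) = 479150·44650/gcd = 21394047500/50 = 427880950
lcm(427880950, 5750) = 427880950·5750/gcd = 2460315462500/50 = 49206309250

49206309250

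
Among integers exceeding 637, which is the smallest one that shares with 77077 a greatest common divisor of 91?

728

Multiples of 91 above 637: 91·8, 91·9, … . Need the cofactor coprime to 77077/91 = 847.
Checking s = 8, 9, … the first with gcd(s, 847) = 1 is s = 8, giving 728.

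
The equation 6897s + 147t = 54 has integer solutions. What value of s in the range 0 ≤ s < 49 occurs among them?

20

gcd(6897, 147) = 3 (Euclid: 6897 = 46·147 + 135; 147 = 1·135 + 12; 135 = 11·12 + 3; 12 = 4·3 + 0), and 3 | 54.
Extended Euclid: 6897·(12) + 147·(-563) = 3. Scale by 18: s₀ = 216.
General solution s = s₀ + 49k; reducing mod 49 gives s = 20 (and t = -938).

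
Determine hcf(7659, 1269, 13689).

9

gcd(7659, 1269): 7659 = 6·1269 + 45; 1269 = 28·45 + 9; 45 = 5·9 + 0 → 9
gcd(9, 13689): 13689 = 1521·9 + 0 → 9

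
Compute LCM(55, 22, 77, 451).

31570

lcm(55, 22) = 55·22/gcd = 1210/11 = 110
lcm(110, 77) = 110·77/gcd = 8470/11 = 770
lcm(770, 451) = 770·451/gcd = 347270/11 = 31570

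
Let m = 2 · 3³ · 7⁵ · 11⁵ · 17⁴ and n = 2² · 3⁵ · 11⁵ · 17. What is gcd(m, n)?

147844818

min exponent per shared prime: 2 · 3³ · 11⁵ · 17 = 147844818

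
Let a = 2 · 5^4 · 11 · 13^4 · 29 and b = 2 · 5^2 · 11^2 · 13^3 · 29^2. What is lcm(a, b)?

max exponent per prime: 2 · 5^4 · 11^2 · 13^4 · 29^2 = 3632994901250

3632994901250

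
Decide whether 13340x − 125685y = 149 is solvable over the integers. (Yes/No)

No

gcd(13340, 125685): 125685 = 9·13340 + 5625; 13340 = 2·5625 + 2090; 5625 = 2·2090 + 1445; 2090 = 1·1445 + 645; 1445 = 2·645 + 155; 645 = 4·155 + 25; 155 = 6·25 + 5; 25 = 5·5 + 0 → 5
5 does not divide 149, so a solution does not exist.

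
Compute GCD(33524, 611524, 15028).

1156

gcd(33524, 611524): 611524 = 18·33524 + 8092; 33524 = 4·8092 + 1156; 8092 = 7·1156 + 0 → 1156
gcd(1156, 15028): 15028 = 13·1156 + 0 → 1156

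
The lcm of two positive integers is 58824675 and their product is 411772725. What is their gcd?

7

From gcd × lcm = mn: gcd = 411772725 / 58824675 = 7.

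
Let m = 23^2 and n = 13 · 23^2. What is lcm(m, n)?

max exponent per prime: 13 · 23^2 = 6877

6877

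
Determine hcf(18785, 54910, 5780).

1445

18785 = 5 · 13 · 17²; 54910 = 2 · 5 · 17² · 19; 5780 = 2² · 5 · 17²
gcd takes min exponent of each prime: 5 · 17² = 1445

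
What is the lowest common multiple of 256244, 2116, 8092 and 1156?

256244 = 2² · 29 · 47²; 2116 = 2² · 23²; 8092 = 2² · 7 · 17²; 1156 = 2² · 17²
lcm takes max exponent of each prime: 2² · 7 · 17² · 23² · 29 · 47² = 274223872748

274223872748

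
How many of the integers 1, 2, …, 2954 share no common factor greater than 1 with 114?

933

114 = 2·3·19. Inclusion–exclusion on these primes:
2954 − ⌊2954/2⌋ − ⌊2954/3⌋ − ⌊2954/19⌋ + ⌊2954/6⌋ + ⌊2954/38⌋ + ⌊2954/57⌋ − ⌊2954/114⌋ = 933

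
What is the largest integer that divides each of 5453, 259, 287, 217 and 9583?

7

gcd(5453, 259): 5453 = 21·259 + 14; 259 = 18·14 + 7; 14 = 2·7 + 0 → 7
gcd(7, 287): 287 = 41·7 + 0 → 7
gcd(7, 217): 217 = 31·7 + 0 → 7
gcd(7, 9583): 9583 = 1369·7 + 0 → 7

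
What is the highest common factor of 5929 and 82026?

49

Euclid: 82026 = 13·5929 + 4949; 5929 = 1·4949 + 980; 4949 = 5·980 + 49; 980 = 20·49 + 0. Last nonzero remainder: 49.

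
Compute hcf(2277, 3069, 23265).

99

gcd(2277, 3069): 3069 = 1·2277 + 792; 2277 = 2·792 + 693; 792 = 1·693 + 99; 693 = 7·99 + 0 → 99
gcd(99, 23265): 23265 = 235·99 + 0 → 99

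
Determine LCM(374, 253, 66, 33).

25806

374 = 2 · 11 · 17; 253 = 11 · 23; 66 = 2 · 3 · 11; 33 = 3 · 11
lcm takes max exponent of each prime: 2 · 3 · 11 · 17 · 23 = 25806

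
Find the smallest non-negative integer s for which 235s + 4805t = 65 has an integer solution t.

491

Euclid: 4805 = 20·235 + 105; 235 = 2·105 + 25; 105 = 4·25 + 5; 25 = 5·5 + 0 → gcd = 5; 65 = 5·13.
Back-substitution yields 235·(-184) + 4805·(9) = 5, so one solution is s = -184·13 = -2392, t = 9·13 = 117.
Solutions in s differ by 4805/5 = 961; the one in [0, 961) is -2392 mod 961 = 491.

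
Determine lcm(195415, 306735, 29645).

4854694845

195415 = 5 · 11² · 17 · 19; 306735 = 3 · 5 · 11² · 13²; 29645 = 5 · 7² · 11²
lcm takes max exponent of each prime: 3 · 5 · 7² · 11² · 13² · 17 · 19 = 4854694845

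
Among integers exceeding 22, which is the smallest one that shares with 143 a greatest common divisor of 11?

33

143 = 11·13. Any t with gcd(t, 143) = 11 is a multiple of 11, say 11s, with s coprime to 13.
Need s > 22/11, so s ≥ 3. First s ≥ 3 with gcd(s, 13) = 1 is s = 3. Thus t = 11·3 = 33.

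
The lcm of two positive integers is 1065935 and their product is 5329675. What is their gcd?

gcd·lcm = product, so gcd = 5329675/1065935 = 5.

5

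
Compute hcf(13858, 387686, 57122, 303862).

338

gcd(13858, 387686): 387686 = 27·13858 + 13520; 13858 = 1·13520 + 338; 13520 = 40·338 + 0 → 338
gcd(338, 57122): 57122 = 169·338 + 0 → 338
gcd(338, 303862): 303862 = 899·338 + 0 → 338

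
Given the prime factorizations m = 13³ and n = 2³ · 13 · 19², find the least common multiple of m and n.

6344936

max exponent per prime: 2³ · 13³ · 19² = 6344936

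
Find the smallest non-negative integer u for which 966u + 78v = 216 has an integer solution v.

2

gcd(966, 78) = 6 (Euclid: 966 = 12·78 + 30; 78 = 2·30 + 18; 30 = 1·18 + 12; 18 = 1·12 + 6; 12 = 2·6 + 0), and 6 | 216.
Extended Euclid: 966·(-5) + 78·(62) = 6. Scale by 36: u₀ = -180.
General solution u = u₀ + 13t; reducing mod 13 gives u = 2 (and v = -22).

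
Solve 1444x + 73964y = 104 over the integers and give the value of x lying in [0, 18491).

Euclid: 73964 = 51·1444 + 320; 1444 = 4·320 + 164; 320 = 1·164 + 156; 164 = 1·156 + 8; 156 = 19·8 + 4; 8 = 2·4 + 0 → gcd = 4; 104 = 4·26.
Back-substitution yields 1444·(-9015) + 73964·(176) = 4, so one solution is x = -9015·26 = -234390, y = 176·26 = 4576.
Solutions in x differ by 73964/4 = 18491; the one in [0, 18491) is -234390 mod 18491 = 5993.

5993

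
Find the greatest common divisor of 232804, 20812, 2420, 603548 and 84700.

232804 = 2² · 11² · 13 · 37; 20812 = 2² · 11² · 43; 2420 = 2² · 5 · 11²; 603548 = 2² · 11² · 29 · 43; 84700 = 2² · 5² · 7 · 11²
gcd takes min exponent of each prime: 2² · 11² = 484

484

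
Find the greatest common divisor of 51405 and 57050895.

Euclid: 57050895 = 1109·51405 + 42750; 51405 = 1·42750 + 8655; 42750 = 4·8655 + 8130; 8655 = 1·8130 + 525; 8130 = 15·525 + 255; 525 = 2·255 + 15; 255 = 17·15 + 0. Last nonzero remainder: 15.

15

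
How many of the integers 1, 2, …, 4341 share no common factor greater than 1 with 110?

1579

Prime factors of 110: 2, 5, 11. Count integers ≤ 4341 divisible by none of them.
By inclusion–exclusion: 4341 − ⌊4341/2⌋ − ⌊4341/5⌋ − ⌊4341/11⌋ + ⌊4341/10⌋ + ⌊4341/22⌋ + ⌊4341/55⌋ − ⌊4341/110⌋ = 1579.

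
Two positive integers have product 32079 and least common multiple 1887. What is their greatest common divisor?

17

gcd·lcm = product, so gcd = 32079/1887 = 17.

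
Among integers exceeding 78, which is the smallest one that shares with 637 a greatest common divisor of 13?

104

Multiples of 13 above 78: 13·7, 13·8, … . Need the cofactor coprime to 637/13 = 49.
Checking s = 7, 8, … the first with gcd(s, 49) = 1 is s = 8, giving 104.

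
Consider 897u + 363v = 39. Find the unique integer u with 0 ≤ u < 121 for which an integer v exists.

Euclid: 897 = 2·363 + 171; 363 = 2·171 + 21; 171 = 8·21 + 3; 21 = 7·3 + 0 → gcd = 3; 39 = 3·13.
Back-substitution yields 897·(17) + 363·(-42) = 3, so one solution is u = 17·13 = 221, v = -42·13 = -546.
Solutions in u differ by 363/3 = 121; the one in [0, 121) is 221 mod 121 = 100.

100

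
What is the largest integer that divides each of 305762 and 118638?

305762 = 2 · 17² · 23²
118638 = 2 · 3³ · 13³
Common: 2 = 2

2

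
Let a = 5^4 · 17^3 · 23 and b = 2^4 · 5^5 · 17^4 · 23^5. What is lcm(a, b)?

26878490185150000

max exponent per prime: 2^4 · 5^5 · 17^4 · 23^5 = 26878490185150000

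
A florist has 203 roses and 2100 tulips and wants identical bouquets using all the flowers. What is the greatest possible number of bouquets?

Euclid: 2100 = 10·203 + 70; 203 = 2·70 + 63; 70 = 1·63 + 7; 63 = 9·7 + 0. Last nonzero remainder: 7.

7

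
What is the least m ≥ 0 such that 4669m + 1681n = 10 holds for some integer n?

818

gcd(4669, 1681) = 1 (Euclid: 4669 = 2·1681 + 1307; 1681 = 1·1307 + 374; 1307 = 3·374 + 185; 374 = 2·185 + 4; 185 = 46·4 + 1; 4 = 4·1 + 0), and 1 | 10.
Extended Euclid: 4669·(418) + 1681·(-1161) = 1. Scale by 10: m₀ = 4180.
General solution m = m₀ + 1681t; reducing mod 1681 gives m = 818 (and n = -2272).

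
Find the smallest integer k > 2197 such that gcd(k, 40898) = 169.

40898 = 169·242. Any k with gcd(k, 40898) = 169 is a multiple of 169, say 169s, with s coprime to 242.
Need s > 2197/169, so s ≥ 14. First s ≥ 14 with gcd(s, 242) = 1 is s = 15. Thus k = 169·15 = 2535.

2535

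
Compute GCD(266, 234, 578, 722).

2

gcd(266, 234): 266 = 1·234 + 32; 234 = 7·32 + 10; 32 = 3·10 + 2; 10 = 5·2 + 0 → 2
gcd(2, 578): 578 = 289·2 + 0 → 2
gcd(2, 722): 722 = 361·2 + 0 → 2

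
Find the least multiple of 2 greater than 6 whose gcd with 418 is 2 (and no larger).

Multiples of 2 above 6: 2·4, 2·5, … . Need the cofactor coprime to 418/2 = 209.
Checking s = 4, 5, … the first with gcd(s, 209) = 1 is s = 4, giving 8.

8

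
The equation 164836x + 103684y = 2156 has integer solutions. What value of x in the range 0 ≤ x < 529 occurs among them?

Reduce mod 103684: 164836x ≡ 2156 (mod 103684). With g = gcd(164836, 103684) = 196 dividing 2156, divide through: 841x ≡ 11 (mod 529).
Since gcd(841, 529) = 1, x ≡ 11·(841)⁻¹ ≡ 429 (mod 529). Smallest non-negative: 429.

429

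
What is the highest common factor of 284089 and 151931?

169

Euclid: 284089 = 1·151931 + 132158; 151931 = 1·132158 + 19773; 132158 = 6·19773 + 13520; 19773 = 1·13520 + 6253; 13520 = 2·6253 + 1014; 6253 = 6·1014 + 169; 1014 = 6·169 + 0. Last nonzero remainder: 169.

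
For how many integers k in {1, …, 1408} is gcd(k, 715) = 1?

945

Prime factors of 715: 5, 11, 13. Count integers ≤ 1408 divisible by none of them.
By inclusion–exclusion: 1408 − ⌊1408/5⌋ − ⌊1408/11⌋ − ⌊1408/13⌋ + ⌊1408/55⌋ + ⌊1408/65⌋ + ⌊1408/143⌋ − ⌊1408/715⌋ = 945.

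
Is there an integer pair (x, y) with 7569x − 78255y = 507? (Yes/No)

By Bézout, 7569x − 78255y = 507 has integer solutions iff gcd(7569, 78255) | 507.
Euclid: 78255 = 10·7569 + 2565; 7569 = 2·2565 + 2439; 2565 = 1·2439 + 126; 2439 = 19·126 + 45; 126 = 2·45 + 36; 45 = 1·36 + 9; 36 = 4·9 + 0. gcd = 9; 507 mod 9 = 3. No.

No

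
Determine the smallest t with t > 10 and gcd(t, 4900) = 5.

Multiples of 5 above 10: 5·3, 5·4, … . Need the cofactor coprime to 4900/5 = 980.
Checking s = 3, 4, … the first with gcd(s, 980) = 1 is s = 3, giving 15.

15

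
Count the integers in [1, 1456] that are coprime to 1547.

1085

1547 = 7·13·17. Inclusion–exclusion on these primes:
1456 − ⌊1456/7⌋ − ⌊1456/13⌋ − ⌊1456/17⌋ + ⌊1456/91⌋ + ⌊1456/119⌋ + ⌊1456/221⌋ − ⌊1456/1547⌋ = 1085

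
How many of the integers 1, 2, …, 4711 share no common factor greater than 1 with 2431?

Prime factors of 2431: 11, 13, 17. Count integers ≤ 4711 divisible by none of them.
By inclusion–exclusion: 4711 − ⌊4711/11⌋ − ⌊4711/13⌋ − ⌊4711/17⌋ + ⌊4711/143⌋ + ⌊4711/187⌋ + ⌊4711/221⌋ − ⌊4711/2431⌋ = 3721.

3721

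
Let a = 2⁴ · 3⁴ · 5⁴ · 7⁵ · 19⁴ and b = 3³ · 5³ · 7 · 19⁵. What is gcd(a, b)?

3078833625

min exponent per shared prime: 3³ · 5³ · 7 · 19⁴ = 3078833625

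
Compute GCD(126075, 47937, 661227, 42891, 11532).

gcd(126075, 47937): 126075 = 2·47937 + 30201; 47937 = 1·30201 + 17736; 30201 = 1·17736 + 12465; 17736 = 1·12465 + 5271; 12465 = 2·5271 + 1923; 5271 = 2·1923 + 1425; 1923 = 1·1425 + 498; 1425 = 2·498 + 429; 498 = 1·429 + 69; 429 = 6·69 + 15; 69 = 4·15 + 9; 15 = 1·9 + 6; 9 = 1·6 + 3; 6 = 2·3 + 0 → 3
gcd(3, 661227): 661227 = 220409·3 + 0 → 3
gcd(3, 42891): 42891 = 14297·3 + 0 → 3
gcd(3, 11532): 11532 = 3844·3 + 0 → 3

3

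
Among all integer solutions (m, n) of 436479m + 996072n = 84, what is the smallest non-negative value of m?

163156

gcd(436479, 996072) = 3 (Euclid: 996072 = 2·436479 + 123114; 436479 = 3·123114 + 67137; 123114 = 1·67137 + 55977; 67137 = 1·55977 + 11160; 55977 = 5·11160 + 177; 11160 = 63·177 + 9; 177 = 19·9 + 6; 9 = 1·6 + 3; 6 = 2·3 + 0), and 3 | 84.
Extended Euclid: 436479·(112549) + 996072·(-49319) = 3. Scale by 28: m₀ = 3151372.
General solution m = m₀ + 332024t; reducing mod 332024 gives m = 163156 (and n = -71495).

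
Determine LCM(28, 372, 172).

111972

lcm(28, 372) = 28·372/gcd = 10416/4 = 2604
lcm(2604, 172) = 2604·172/gcd = 447888/4 = 111972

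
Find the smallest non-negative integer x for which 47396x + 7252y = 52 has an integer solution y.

gcd(47396, 7252) = 4 (Euclid: 47396 = 6·7252 + 3884; 7252 = 1·3884 + 3368; 3884 = 1·3368 + 516; 3368 = 6·516 + 272; 516 = 1·272 + 244; 272 = 1·244 + 28; 244 = 8·28 + 20; 28 = 1·20 + 8; 20 = 2·8 + 4; 8 = 2·4 + 0), and 4 | 52.
Extended Euclid: 47396·(773) + 7252·(-5052) = 4. Scale by 13: x₀ = 10049.
General solution x = x₀ + 1813t; reducing mod 1813 gives x = 984 (and y = -6431).

984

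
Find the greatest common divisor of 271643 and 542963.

Euclid: 542963 = 1·271643 + 271320; 271643 = 1·271320 + 323; 271320 = 840·323 + 0. Last nonzero remainder: 323.

323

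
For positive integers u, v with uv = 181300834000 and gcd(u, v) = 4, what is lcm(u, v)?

Since gcd(u,v)·lcm(u,v) = uv, lcm = 181300834000/4 = 45325208500.

45325208500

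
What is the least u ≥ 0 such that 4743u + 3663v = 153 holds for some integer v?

gcd(4743, 3663) = 9 (Euclid: 4743 = 1·3663 + 1080; 3663 = 3·1080 + 423; 1080 = 2·423 + 234; 423 = 1·234 + 189; 234 = 1·189 + 45; 189 = 4·45 + 9; 45 = 5·9 + 0), and 9 | 153.
Extended Euclid: 4743·(-78) + 3663·(101) = 9. Scale by 17: u₀ = -1326.
General solution u = u₀ + 407t; reducing mod 407 gives u = 302 (and v = -391).

302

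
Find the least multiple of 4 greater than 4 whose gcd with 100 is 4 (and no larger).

100 = 4·25. Any a with gcd(a, 100) = 4 is a multiple of 4, say 4s, with s coprime to 25.
Need s > 4/4, so s ≥ 2. First s ≥ 2 with gcd(s, 25) = 1 is s = 2. Thus a = 4·2 = 8.

8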